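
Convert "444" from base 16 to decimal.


Input: "444" in base 16
Positional expansion:
  Digit '4' (value 4) x 16^2 = 1024
  Digit '4' (value 4) x 16^1 = 64
  Digit '4' (value 4) x 16^0 = 4
Sum = 1092

1092


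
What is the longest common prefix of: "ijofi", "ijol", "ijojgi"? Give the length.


Words: ijofi, ijol, ijojgi
  Position 0: all 'i' => match
  Position 1: all 'j' => match
  Position 2: all 'o' => match
  Position 3: ('f', 'l', 'j') => mismatch, stop
LCP = "ijo" (length 3)

3


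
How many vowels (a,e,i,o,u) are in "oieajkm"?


Input: oieajkm
Checking each character:
  'o' at position 0: vowel (running total: 1)
  'i' at position 1: vowel (running total: 2)
  'e' at position 2: vowel (running total: 3)
  'a' at position 3: vowel (running total: 4)
  'j' at position 4: consonant
  'k' at position 5: consonant
  'm' at position 6: consonant
Total vowels: 4

4


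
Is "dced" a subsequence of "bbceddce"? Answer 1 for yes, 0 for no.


Check if "dced" is a subsequence of "bbceddce"
Greedy scan:
  Position 0 ('b'): no match needed
  Position 1 ('b'): no match needed
  Position 2 ('c'): no match needed
  Position 3 ('e'): no match needed
  Position 4 ('d'): matches sub[0] = 'd'
  Position 5 ('d'): no match needed
  Position 6 ('c'): matches sub[1] = 'c'
  Position 7 ('e'): matches sub[2] = 'e'
Only matched 3/4 characters => not a subsequence

0


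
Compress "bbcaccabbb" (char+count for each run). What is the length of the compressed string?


Input: bbcaccabbb
Runs:
  'b' x 2 => "b2"
  'c' x 1 => "c1"
  'a' x 1 => "a1"
  'c' x 2 => "c2"
  'a' x 1 => "a1"
  'b' x 3 => "b3"
Compressed: "b2c1a1c2a1b3"
Compressed length: 12

12


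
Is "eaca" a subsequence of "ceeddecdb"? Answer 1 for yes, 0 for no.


Check if "eaca" is a subsequence of "ceeddecdb"
Greedy scan:
  Position 0 ('c'): no match needed
  Position 1 ('e'): matches sub[0] = 'e'
  Position 2 ('e'): no match needed
  Position 3 ('d'): no match needed
  Position 4 ('d'): no match needed
  Position 5 ('e'): no match needed
  Position 6 ('c'): no match needed
  Position 7 ('d'): no match needed
  Position 8 ('b'): no match needed
Only matched 1/4 characters => not a subsequence

0


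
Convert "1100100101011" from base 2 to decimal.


Input: "1100100101011" in base 2
Positional expansion:
  Digit '1' (value 1) x 2^12 = 4096
  Digit '1' (value 1) x 2^11 = 2048
  Digit '0' (value 0) x 2^10 = 0
  Digit '0' (value 0) x 2^9 = 0
  Digit '1' (value 1) x 2^8 = 256
  Digit '0' (value 0) x 2^7 = 0
  Digit '0' (value 0) x 2^6 = 0
  Digit '1' (value 1) x 2^5 = 32
  Digit '0' (value 0) x 2^4 = 0
  Digit '1' (value 1) x 2^3 = 8
  Digit '0' (value 0) x 2^2 = 0
  Digit '1' (value 1) x 2^1 = 2
  Digit '1' (value 1) x 2^0 = 1
Sum = 6443

6443


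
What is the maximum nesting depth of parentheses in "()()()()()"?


Input: "()()()()()"
Tracking depth:
  Position 0 '(': depth becomes 1
  Position 1 ')': depth becomes 0
  Position 2 '(': depth becomes 1
  Position 3 ')': depth becomes 0
  Position 4 '(': depth becomes 1
  Position 5 ')': depth becomes 0
  Position 6 '(': depth becomes 1
  Position 7 ')': depth becomes 0
  Position 8 '(': depth becomes 1
  Position 9 ')': depth becomes 0
Maximum depth reached: 1

1


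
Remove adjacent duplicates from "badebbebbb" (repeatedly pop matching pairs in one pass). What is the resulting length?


Input: badebbebbb
Stack-based adjacent duplicate removal:
  Read 'b': push. Stack: b
  Read 'a': push. Stack: ba
  Read 'd': push. Stack: bad
  Read 'e': push. Stack: bade
  Read 'b': push. Stack: badeb
  Read 'b': matches stack top 'b' => pop. Stack: bade
  Read 'e': matches stack top 'e' => pop. Stack: bad
  Read 'b': push. Stack: badb
  Read 'b': matches stack top 'b' => pop. Stack: bad
  Read 'b': push. Stack: badb
Final stack: "badb" (length 4)

4


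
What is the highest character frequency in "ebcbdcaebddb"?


Input: ebcbdcaebddb
Character counts:
  'a': 1
  'b': 4
  'c': 2
  'd': 3
  'e': 2
Maximum frequency: 4

4


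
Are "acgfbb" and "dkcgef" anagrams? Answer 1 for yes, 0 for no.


Strings: "acgfbb", "dkcgef"
Sorted first:  abbcfg
Sorted second: cdefgk
Differ at position 0: 'a' vs 'c' => not anagrams

0


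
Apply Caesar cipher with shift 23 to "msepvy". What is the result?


Caesar cipher: shift "msepvy" by 23
  'm' (pos 12) + 23 = pos 9 = 'j'
  's' (pos 18) + 23 = pos 15 = 'p'
  'e' (pos 4) + 23 = pos 1 = 'b'
  'p' (pos 15) + 23 = pos 12 = 'm'
  'v' (pos 21) + 23 = pos 18 = 's'
  'y' (pos 24) + 23 = pos 21 = 'v'
Result: jpbmsv

jpbmsv


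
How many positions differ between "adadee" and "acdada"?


Comparing "adadee" and "acdada" position by position:
  Position 0: 'a' vs 'a' => same
  Position 1: 'd' vs 'c' => DIFFER
  Position 2: 'a' vs 'd' => DIFFER
  Position 3: 'd' vs 'a' => DIFFER
  Position 4: 'e' vs 'd' => DIFFER
  Position 5: 'e' vs 'a' => DIFFER
Positions that differ: 5

5


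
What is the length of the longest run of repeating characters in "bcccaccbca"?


Input: "bcccaccbca"
Scanning for longest run:
  Position 1 ('c'): new char, reset run to 1
  Position 2 ('c'): continues run of 'c', length=2
  Position 3 ('c'): continues run of 'c', length=3
  Position 4 ('a'): new char, reset run to 1
  Position 5 ('c'): new char, reset run to 1
  Position 6 ('c'): continues run of 'c', length=2
  Position 7 ('b'): new char, reset run to 1
  Position 8 ('c'): new char, reset run to 1
  Position 9 ('a'): new char, reset run to 1
Longest run: 'c' with length 3

3


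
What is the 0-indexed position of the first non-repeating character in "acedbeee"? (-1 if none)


Input: acedbeee
Character frequencies:
  'a': 1
  'b': 1
  'c': 1
  'd': 1
  'e': 4
Scanning left to right for freq == 1:
  Position 0 ('a'): unique! => answer = 0

0


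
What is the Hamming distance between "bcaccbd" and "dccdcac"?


Comparing "bcaccbd" and "dccdcac" position by position:
  Position 0: 'b' vs 'd' => differ
  Position 1: 'c' vs 'c' => same
  Position 2: 'a' vs 'c' => differ
  Position 3: 'c' vs 'd' => differ
  Position 4: 'c' vs 'c' => same
  Position 5: 'b' vs 'a' => differ
  Position 6: 'd' vs 'c' => differ
Total differences (Hamming distance): 5

5


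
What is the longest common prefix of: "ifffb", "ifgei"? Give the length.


Words: ifffb, ifgei
  Position 0: all 'i' => match
  Position 1: all 'f' => match
  Position 2: ('f', 'g') => mismatch, stop
LCP = "if" (length 2)

2


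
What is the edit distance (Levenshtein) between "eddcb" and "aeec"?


Computing edit distance: "eddcb" -> "aeec"
DP table:
           a    e    e    c
      0    1    2    3    4
  e   1    1    1    2    3
  d   2    2    2    2    3
  d   3    3    3    3    3
  c   4    4    4    4    3
  b   5    5    5    5    4
Edit distance = dp[5][4] = 4

4


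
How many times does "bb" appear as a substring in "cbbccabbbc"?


Searching for "bb" in "cbbccabbbc"
Scanning each position:
  Position 0: "cb" => no
  Position 1: "bb" => MATCH
  Position 2: "bc" => no
  Position 3: "cc" => no
  Position 4: "ca" => no
  Position 5: "ab" => no
  Position 6: "bb" => MATCH
  Position 7: "bb" => MATCH
  Position 8: "bc" => no
Total occurrences: 3

3


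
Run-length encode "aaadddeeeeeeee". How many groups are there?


Input: aaadddeeeeeeee
Scanning for consecutive runs:
  Group 1: 'a' x 3 (positions 0-2)
  Group 2: 'd' x 3 (positions 3-5)
  Group 3: 'e' x 8 (positions 6-13)
Total groups: 3

3


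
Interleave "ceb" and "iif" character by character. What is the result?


Interleaving "ceb" and "iif":
  Position 0: 'c' from first, 'i' from second => "ci"
  Position 1: 'e' from first, 'i' from second => "ei"
  Position 2: 'b' from first, 'f' from second => "bf"
Result: cieibf

cieibf


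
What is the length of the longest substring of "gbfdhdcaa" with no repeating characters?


Input: "gbfdhdcaa"
Sliding window (track last position of each char):
  Position 0 ('g'): window [0,0] length 1 -- new best
  Position 1 ('b'): window [0,1] length 2 -- new best
  Position 2 ('f'): window [0,2] length 3 -- new best
  Position 3 ('d'): window [0,3] length 4 -- new best
  Position 4 ('h'): window [0,4] length 5 -- new best
  Position 5 ('d'): repeat (last at 3), move window start to 4
  Position 5 ('d'): window [4,5] length 2
  Position 6 ('c'): window [4,6] length 3
  Position 7 ('a'): window [4,7] length 4
  Position 8 ('a'): repeat (last at 7), move window start to 8
  Position 8 ('a'): window [8,8] length 1
Longest substring with no repeats: "gbfdh" with length 5

5


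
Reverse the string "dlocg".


Input: dlocg
Reading characters right to left:
  Position 4: 'g'
  Position 3: 'c'
  Position 2: 'o'
  Position 1: 'l'
  Position 0: 'd'
Reversed: gcold

gcold


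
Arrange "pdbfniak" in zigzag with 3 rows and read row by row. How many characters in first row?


Zigzag "pdbfniak" into 3 rows:
Placing characters:
  'p' => row 0
  'd' => row 1
  'b' => row 2
  'f' => row 1
  'n' => row 0
  'i' => row 1
  'a' => row 2
  'k' => row 1
Rows:
  Row 0: "pn"
  Row 1: "dfik"
  Row 2: "ba"
First row length: 2

2


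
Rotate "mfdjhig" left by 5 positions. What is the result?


Input: "mfdjhig", rotate left by 5
First 5 characters: "mfdjh"
Remaining characters: "ig"
Concatenate remaining + first: "ig" + "mfdjh" = "igmfdjh"

igmfdjh


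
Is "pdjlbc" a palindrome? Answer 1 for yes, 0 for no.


Input: pdjlbc
Reversed: cbljdp
  Compare pos 0 ('p') with pos 5 ('c'): MISMATCH
  Compare pos 1 ('d') with pos 4 ('b'): MISMATCH
  Compare pos 2 ('j') with pos 3 ('l'): MISMATCH
Result: not a palindrome

0


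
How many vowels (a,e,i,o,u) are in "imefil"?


Input: imefil
Checking each character:
  'i' at position 0: vowel (running total: 1)
  'm' at position 1: consonant
  'e' at position 2: vowel (running total: 2)
  'f' at position 3: consonant
  'i' at position 4: vowel (running total: 3)
  'l' at position 5: consonant
Total vowels: 3

3


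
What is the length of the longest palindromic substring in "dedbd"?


Input: "dedbd"
Checking substrings for palindromes:
  [0:3] "ded" (len 3) => palindrome
  [2:5] "dbd" (len 3) => palindrome
Longest palindromic substring: "ded" with length 3

3


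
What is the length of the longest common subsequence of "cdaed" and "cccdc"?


LCS of "cdaed" and "cccdc"
DP table:
           c    c    c    d    c
      0    0    0    0    0    0
  c   0    1    1    1    1    1
  d   0    1    1    1    2    2
  a   0    1    1    1    2    2
  e   0    1    1    1    2    2
  d   0    1    1    1    2    2
LCS length = dp[5][5] = 2

2


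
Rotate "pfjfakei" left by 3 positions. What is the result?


Input: "pfjfakei", rotate left by 3
First 3 characters: "pfj"
Remaining characters: "fakei"
Concatenate remaining + first: "fakei" + "pfj" = "fakeipfj"

fakeipfj


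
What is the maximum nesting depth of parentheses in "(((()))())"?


Input: "(((()))())"
Tracking depth:
  Position 0 '(': depth becomes 1
  Position 1 '(': depth becomes 2
  Position 2 '(': depth becomes 3
  Position 3 '(': depth becomes 4
  Position 4 ')': depth becomes 3
  Position 5 ')': depth becomes 2
  Position 6 ')': depth becomes 1
  Position 7 '(': depth becomes 2
  Position 8 ')': depth becomes 1
  Position 9 ')': depth becomes 0
Maximum depth reached: 4

4


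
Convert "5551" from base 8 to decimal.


Input: "5551" in base 8
Positional expansion:
  Digit '5' (value 5) x 8^3 = 2560
  Digit '5' (value 5) x 8^2 = 320
  Digit '5' (value 5) x 8^1 = 40
  Digit '1' (value 1) x 8^0 = 1
Sum = 2921

2921


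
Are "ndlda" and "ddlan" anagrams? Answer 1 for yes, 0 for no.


Strings: "ndlda", "ddlan"
Sorted first:  addln
Sorted second: addln
Sorted forms match => anagrams

1


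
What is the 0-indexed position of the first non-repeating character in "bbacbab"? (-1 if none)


Input: bbacbab
Character frequencies:
  'a': 2
  'b': 4
  'c': 1
Scanning left to right for freq == 1:
  Position 0 ('b'): freq=4, skip
  Position 1 ('b'): freq=4, skip
  Position 2 ('a'): freq=2, skip
  Position 3 ('c'): unique! => answer = 3

3


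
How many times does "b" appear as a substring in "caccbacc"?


Searching for "b" in "caccbacc"
Scanning each position:
  Position 0: "c" => no
  Position 1: "a" => no
  Position 2: "c" => no
  Position 3: "c" => no
  Position 4: "b" => MATCH
  Position 5: "a" => no
  Position 6: "c" => no
  Position 7: "c" => no
Total occurrences: 1

1


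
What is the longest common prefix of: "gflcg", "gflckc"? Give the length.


Words: gflcg, gflckc
  Position 0: all 'g' => match
  Position 1: all 'f' => match
  Position 2: all 'l' => match
  Position 3: all 'c' => match
  Position 4: ('g', 'k') => mismatch, stop
LCP = "gflc" (length 4)

4


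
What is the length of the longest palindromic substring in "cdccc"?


Input: "cdccc"
Checking substrings for palindromes:
  [0:3] "cdc" (len 3) => palindrome
  [2:5] "ccc" (len 3) => palindrome
  [2:4] "cc" (len 2) => palindrome
  [3:5] "cc" (len 2) => palindrome
Longest palindromic substring: "cdc" with length 3

3


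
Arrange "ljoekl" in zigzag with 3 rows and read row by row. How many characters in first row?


Zigzag "ljoekl" into 3 rows:
Placing characters:
  'l' => row 0
  'j' => row 1
  'o' => row 2
  'e' => row 1
  'k' => row 0
  'l' => row 1
Rows:
  Row 0: "lk"
  Row 1: "jel"
  Row 2: "o"
First row length: 2

2


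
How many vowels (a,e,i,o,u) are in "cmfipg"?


Input: cmfipg
Checking each character:
  'c' at position 0: consonant
  'm' at position 1: consonant
  'f' at position 2: consonant
  'i' at position 3: vowel (running total: 1)
  'p' at position 4: consonant
  'g' at position 5: consonant
Total vowels: 1

1


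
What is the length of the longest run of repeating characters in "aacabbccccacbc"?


Input: "aacabbccccacbc"
Scanning for longest run:
  Position 1 ('a'): continues run of 'a', length=2
  Position 2 ('c'): new char, reset run to 1
  Position 3 ('a'): new char, reset run to 1
  Position 4 ('b'): new char, reset run to 1
  Position 5 ('b'): continues run of 'b', length=2
  Position 6 ('c'): new char, reset run to 1
  Position 7 ('c'): continues run of 'c', length=2
  Position 8 ('c'): continues run of 'c', length=3
  Position 9 ('c'): continues run of 'c', length=4
  Position 10 ('a'): new char, reset run to 1
  Position 11 ('c'): new char, reset run to 1
  Position 12 ('b'): new char, reset run to 1
  Position 13 ('c'): new char, reset run to 1
Longest run: 'c' with length 4

4


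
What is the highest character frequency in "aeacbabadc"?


Input: aeacbabadc
Character counts:
  'a': 4
  'b': 2
  'c': 2
  'd': 1
  'e': 1
Maximum frequency: 4

4


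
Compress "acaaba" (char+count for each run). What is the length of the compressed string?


Input: acaaba
Runs:
  'a' x 1 => "a1"
  'c' x 1 => "c1"
  'a' x 2 => "a2"
  'b' x 1 => "b1"
  'a' x 1 => "a1"
Compressed: "a1c1a2b1a1"
Compressed length: 10

10


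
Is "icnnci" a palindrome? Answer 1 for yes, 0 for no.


Input: icnnci
Reversed: icnnci
  Compare pos 0 ('i') with pos 5 ('i'): match
  Compare pos 1 ('c') with pos 4 ('c'): match
  Compare pos 2 ('n') with pos 3 ('n'): match
Result: palindrome

1


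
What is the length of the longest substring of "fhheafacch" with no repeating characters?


Input: "fhheafacch"
Sliding window (track last position of each char):
  Position 0 ('f'): window [0,0] length 1 -- new best
  Position 1 ('h'): window [0,1] length 2 -- new best
  Position 2 ('h'): repeat (last at 1), move window start to 2
  Position 2 ('h'): window [2,2] length 1
  Position 3 ('e'): window [2,3] length 2
  Position 4 ('a'): window [2,4] length 3 -- new best
  Position 5 ('f'): window [2,5] length 4 -- new best
  Position 6 ('a'): repeat (last at 4), move window start to 5
  Position 6 ('a'): window [5,6] length 2
  Position 7 ('c'): window [5,7] length 3
  Position 8 ('c'): repeat (last at 7), move window start to 8
  Position 8 ('c'): window [8,8] length 1
  Position 9 ('h'): window [8,9] length 2
Longest substring with no repeats: "heaf" with length 4

4


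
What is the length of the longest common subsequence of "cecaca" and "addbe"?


LCS of "cecaca" and "addbe"
DP table:
           a    d    d    b    e
      0    0    0    0    0    0
  c   0    0    0    0    0    0
  e   0    0    0    0    0    1
  c   0    0    0    0    0    1
  a   0    1    1    1    1    1
  c   0    1    1    1    1    1
  a   0    1    1    1    1    1
LCS length = dp[6][5] = 1

1


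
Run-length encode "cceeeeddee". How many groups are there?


Input: cceeeeddee
Scanning for consecutive runs:
  Group 1: 'c' x 2 (positions 0-1)
  Group 2: 'e' x 4 (positions 2-5)
  Group 3: 'd' x 2 (positions 6-7)
  Group 4: 'e' x 2 (positions 8-9)
Total groups: 4

4


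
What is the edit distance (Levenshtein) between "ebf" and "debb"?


Computing edit distance: "ebf" -> "debb"
DP table:
           d    e    b    b
      0    1    2    3    4
  e   1    1    1    2    3
  b   2    2    2    1    2
  f   3    3    3    2    2
Edit distance = dp[3][4] = 2

2


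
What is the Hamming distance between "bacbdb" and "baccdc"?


Comparing "bacbdb" and "baccdc" position by position:
  Position 0: 'b' vs 'b' => same
  Position 1: 'a' vs 'a' => same
  Position 2: 'c' vs 'c' => same
  Position 3: 'b' vs 'c' => differ
  Position 4: 'd' vs 'd' => same
  Position 5: 'b' vs 'c' => differ
Total differences (Hamming distance): 2

2


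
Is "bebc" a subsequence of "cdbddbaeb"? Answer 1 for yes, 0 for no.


Check if "bebc" is a subsequence of "cdbddbaeb"
Greedy scan:
  Position 0 ('c'): no match needed
  Position 1 ('d'): no match needed
  Position 2 ('b'): matches sub[0] = 'b'
  Position 3 ('d'): no match needed
  Position 4 ('d'): no match needed
  Position 5 ('b'): no match needed
  Position 6 ('a'): no match needed
  Position 7 ('e'): matches sub[1] = 'e'
  Position 8 ('b'): matches sub[2] = 'b'
Only matched 3/4 characters => not a subsequence

0


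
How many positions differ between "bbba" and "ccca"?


Comparing "bbba" and "ccca" position by position:
  Position 0: 'b' vs 'c' => DIFFER
  Position 1: 'b' vs 'c' => DIFFER
  Position 2: 'b' vs 'c' => DIFFER
  Position 3: 'a' vs 'a' => same
Positions that differ: 3

3


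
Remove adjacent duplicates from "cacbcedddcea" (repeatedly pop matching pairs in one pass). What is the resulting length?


Input: cacbcedddcea
Stack-based adjacent duplicate removal:
  Read 'c': push. Stack: c
  Read 'a': push. Stack: ca
  Read 'c': push. Stack: cac
  Read 'b': push. Stack: cacb
  Read 'c': push. Stack: cacbc
  Read 'e': push. Stack: cacbce
  Read 'd': push. Stack: cacbced
  Read 'd': matches stack top 'd' => pop. Stack: cacbce
  Read 'd': push. Stack: cacbced
  Read 'c': push. Stack: cacbcedc
  Read 'e': push. Stack: cacbcedce
  Read 'a': push. Stack: cacbcedcea
Final stack: "cacbcedcea" (length 10)

10


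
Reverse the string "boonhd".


Input: boonhd
Reading characters right to left:
  Position 5: 'd'
  Position 4: 'h'
  Position 3: 'n'
  Position 2: 'o'
  Position 1: 'o'
  Position 0: 'b'
Reversed: dhnoob

dhnoob


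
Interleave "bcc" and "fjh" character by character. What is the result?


Interleaving "bcc" and "fjh":
  Position 0: 'b' from first, 'f' from second => "bf"
  Position 1: 'c' from first, 'j' from second => "cj"
  Position 2: 'c' from first, 'h' from second => "ch"
Result: bfcjch

bfcjch


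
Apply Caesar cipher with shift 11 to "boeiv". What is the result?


Caesar cipher: shift "boeiv" by 11
  'b' (pos 1) + 11 = pos 12 = 'm'
  'o' (pos 14) + 11 = pos 25 = 'z'
  'e' (pos 4) + 11 = pos 15 = 'p'
  'i' (pos 8) + 11 = pos 19 = 't'
  'v' (pos 21) + 11 = pos 6 = 'g'
Result: mzptg

mzptg


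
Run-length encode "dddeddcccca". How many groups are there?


Input: dddeddcccca
Scanning for consecutive runs:
  Group 1: 'd' x 3 (positions 0-2)
  Group 2: 'e' x 1 (positions 3-3)
  Group 3: 'd' x 2 (positions 4-5)
  Group 4: 'c' x 4 (positions 6-9)
  Group 5: 'a' x 1 (positions 10-10)
Total groups: 5

5


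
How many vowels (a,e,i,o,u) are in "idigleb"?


Input: idigleb
Checking each character:
  'i' at position 0: vowel (running total: 1)
  'd' at position 1: consonant
  'i' at position 2: vowel (running total: 2)
  'g' at position 3: consonant
  'l' at position 4: consonant
  'e' at position 5: vowel (running total: 3)
  'b' at position 6: consonant
Total vowels: 3

3


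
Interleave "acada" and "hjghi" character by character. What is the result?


Interleaving "acada" and "hjghi":
  Position 0: 'a' from first, 'h' from second => "ah"
  Position 1: 'c' from first, 'j' from second => "cj"
  Position 2: 'a' from first, 'g' from second => "ag"
  Position 3: 'd' from first, 'h' from second => "dh"
  Position 4: 'a' from first, 'i' from second => "ai"
Result: ahcjagdhai

ahcjagdhai


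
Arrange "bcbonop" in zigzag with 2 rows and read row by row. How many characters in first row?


Zigzag "bcbonop" into 2 rows:
Placing characters:
  'b' => row 0
  'c' => row 1
  'b' => row 0
  'o' => row 1
  'n' => row 0
  'o' => row 1
  'p' => row 0
Rows:
  Row 0: "bbnp"
  Row 1: "coo"
First row length: 4

4


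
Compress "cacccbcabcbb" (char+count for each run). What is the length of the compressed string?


Input: cacccbcabcbb
Runs:
  'c' x 1 => "c1"
  'a' x 1 => "a1"
  'c' x 3 => "c3"
  'b' x 1 => "b1"
  'c' x 1 => "c1"
  'a' x 1 => "a1"
  'b' x 1 => "b1"
  'c' x 1 => "c1"
  'b' x 2 => "b2"
Compressed: "c1a1c3b1c1a1b1c1b2"
Compressed length: 18

18


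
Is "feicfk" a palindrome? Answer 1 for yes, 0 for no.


Input: feicfk
Reversed: kfcief
  Compare pos 0 ('f') with pos 5 ('k'): MISMATCH
  Compare pos 1 ('e') with pos 4 ('f'): MISMATCH
  Compare pos 2 ('i') with pos 3 ('c'): MISMATCH
Result: not a palindrome

0


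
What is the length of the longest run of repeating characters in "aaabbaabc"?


Input: "aaabbaabc"
Scanning for longest run:
  Position 1 ('a'): continues run of 'a', length=2
  Position 2 ('a'): continues run of 'a', length=3
  Position 3 ('b'): new char, reset run to 1
  Position 4 ('b'): continues run of 'b', length=2
  Position 5 ('a'): new char, reset run to 1
  Position 6 ('a'): continues run of 'a', length=2
  Position 7 ('b'): new char, reset run to 1
  Position 8 ('c'): new char, reset run to 1
Longest run: 'a' with length 3

3


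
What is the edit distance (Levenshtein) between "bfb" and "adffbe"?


Computing edit distance: "bfb" -> "adffbe"
DP table:
           a    d    f    f    b    e
      0    1    2    3    4    5    6
  b   1    1    2    3    4    4    5
  f   2    2    2    2    3    4    5
  b   3    3    3    3    3    3    4
Edit distance = dp[3][6] = 4

4


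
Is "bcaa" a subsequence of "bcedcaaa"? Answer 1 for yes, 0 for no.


Check if "bcaa" is a subsequence of "bcedcaaa"
Greedy scan:
  Position 0 ('b'): matches sub[0] = 'b'
  Position 1 ('c'): matches sub[1] = 'c'
  Position 2 ('e'): no match needed
  Position 3 ('d'): no match needed
  Position 4 ('c'): no match needed
  Position 5 ('a'): matches sub[2] = 'a'
  Position 6 ('a'): matches sub[3] = 'a'
  Position 7 ('a'): no match needed
All 4 characters matched => is a subsequence

1


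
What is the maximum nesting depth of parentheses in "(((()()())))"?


Input: "(((()()())))"
Tracking depth:
  Position 0 '(': depth becomes 1
  Position 1 '(': depth becomes 2
  Position 2 '(': depth becomes 3
  Position 3 '(': depth becomes 4
  Position 4 ')': depth becomes 3
  Position 5 '(': depth becomes 4
  Position 6 ')': depth becomes 3
  Position 7 '(': depth becomes 4
  Position 8 ')': depth becomes 3
  Position 9 ')': depth becomes 2
  Position 10 ')': depth becomes 1
  Position 11 ')': depth becomes 0
Maximum depth reached: 4

4


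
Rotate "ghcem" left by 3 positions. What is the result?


Input: "ghcem", rotate left by 3
First 3 characters: "ghc"
Remaining characters: "em"
Concatenate remaining + first: "em" + "ghc" = "emghc"

emghc


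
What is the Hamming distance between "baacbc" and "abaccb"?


Comparing "baacbc" and "abaccb" position by position:
  Position 0: 'b' vs 'a' => differ
  Position 1: 'a' vs 'b' => differ
  Position 2: 'a' vs 'a' => same
  Position 3: 'c' vs 'c' => same
  Position 4: 'b' vs 'c' => differ
  Position 5: 'c' vs 'b' => differ
Total differences (Hamming distance): 4

4


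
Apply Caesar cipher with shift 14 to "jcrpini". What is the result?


Caesar cipher: shift "jcrpini" by 14
  'j' (pos 9) + 14 = pos 23 = 'x'
  'c' (pos 2) + 14 = pos 16 = 'q'
  'r' (pos 17) + 14 = pos 5 = 'f'
  'p' (pos 15) + 14 = pos 3 = 'd'
  'i' (pos 8) + 14 = pos 22 = 'w'
  'n' (pos 13) + 14 = pos 1 = 'b'
  'i' (pos 8) + 14 = pos 22 = 'w'
Result: xqfdwbw

xqfdwbw


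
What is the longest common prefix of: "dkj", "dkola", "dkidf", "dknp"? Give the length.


Words: dkj, dkola, dkidf, dknp
  Position 0: all 'd' => match
  Position 1: all 'k' => match
  Position 2: ('j', 'o', 'i', 'n') => mismatch, stop
LCP = "dk" (length 2)

2


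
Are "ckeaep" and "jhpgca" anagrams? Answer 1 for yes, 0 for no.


Strings: "ckeaep", "jhpgca"
Sorted first:  aceekp
Sorted second: acghjp
Differ at position 2: 'e' vs 'g' => not anagrams

0


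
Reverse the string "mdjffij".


Input: mdjffij
Reading characters right to left:
  Position 6: 'j'
  Position 5: 'i'
  Position 4: 'f'
  Position 3: 'f'
  Position 2: 'j'
  Position 1: 'd'
  Position 0: 'm'
Reversed: jiffjdm

jiffjdm


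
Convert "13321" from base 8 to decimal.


Input: "13321" in base 8
Positional expansion:
  Digit '1' (value 1) x 8^4 = 4096
  Digit '3' (value 3) x 8^3 = 1536
  Digit '3' (value 3) x 8^2 = 192
  Digit '2' (value 2) x 8^1 = 16
  Digit '1' (value 1) x 8^0 = 1
Sum = 5841

5841


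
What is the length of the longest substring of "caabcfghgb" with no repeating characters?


Input: "caabcfghgb"
Sliding window (track last position of each char):
  Position 0 ('c'): window [0,0] length 1 -- new best
  Position 1 ('a'): window [0,1] length 2 -- new best
  Position 2 ('a'): repeat (last at 1), move window start to 2
  Position 2 ('a'): window [2,2] length 1
  Position 3 ('b'): window [2,3] length 2
  Position 4 ('c'): window [2,4] length 3 -- new best
  Position 5 ('f'): window [2,5] length 4 -- new best
  Position 6 ('g'): window [2,6] length 5 -- new best
  Position 7 ('h'): window [2,7] length 6 -- new best
  Position 8 ('g'): repeat (last at 6), move window start to 7
  Position 8 ('g'): window [7,8] length 2
  Position 9 ('b'): window [7,9] length 3
Longest substring with no repeats: "abcfgh" with length 6

6


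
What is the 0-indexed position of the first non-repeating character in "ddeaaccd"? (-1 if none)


Input: ddeaaccd
Character frequencies:
  'a': 2
  'c': 2
  'd': 3
  'e': 1
Scanning left to right for freq == 1:
  Position 0 ('d'): freq=3, skip
  Position 1 ('d'): freq=3, skip
  Position 2 ('e'): unique! => answer = 2

2


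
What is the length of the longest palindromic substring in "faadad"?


Input: "faadad"
Checking substrings for palindromes:
  [2:5] "ada" (len 3) => palindrome
  [3:6] "dad" (len 3) => palindrome
  [1:3] "aa" (len 2) => palindrome
Longest palindromic substring: "ada" with length 3

3


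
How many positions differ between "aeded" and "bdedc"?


Comparing "aeded" and "bdedc" position by position:
  Position 0: 'a' vs 'b' => DIFFER
  Position 1: 'e' vs 'd' => DIFFER
  Position 2: 'd' vs 'e' => DIFFER
  Position 3: 'e' vs 'd' => DIFFER
  Position 4: 'd' vs 'c' => DIFFER
Positions that differ: 5

5


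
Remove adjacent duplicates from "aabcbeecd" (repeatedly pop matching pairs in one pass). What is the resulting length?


Input: aabcbeecd
Stack-based adjacent duplicate removal:
  Read 'a': push. Stack: a
  Read 'a': matches stack top 'a' => pop. Stack: (empty)
  Read 'b': push. Stack: b
  Read 'c': push. Stack: bc
  Read 'b': push. Stack: bcb
  Read 'e': push. Stack: bcbe
  Read 'e': matches stack top 'e' => pop. Stack: bcb
  Read 'c': push. Stack: bcbc
  Read 'd': push. Stack: bcbcd
Final stack: "bcbcd" (length 5)

5


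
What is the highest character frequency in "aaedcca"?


Input: aaedcca
Character counts:
  'a': 3
  'c': 2
  'd': 1
  'e': 1
Maximum frequency: 3

3


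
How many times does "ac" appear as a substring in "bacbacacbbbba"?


Searching for "ac" in "bacbacacbbbba"
Scanning each position:
  Position 0: "ba" => no
  Position 1: "ac" => MATCH
  Position 2: "cb" => no
  Position 3: "ba" => no
  Position 4: "ac" => MATCH
  Position 5: "ca" => no
  Position 6: "ac" => MATCH
  Position 7: "cb" => no
  Position 8: "bb" => no
  Position 9: "bb" => no
  Position 10: "bb" => no
  Position 11: "ba" => no
Total occurrences: 3

3


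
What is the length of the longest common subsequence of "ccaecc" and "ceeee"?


LCS of "ccaecc" and "ceeee"
DP table:
           c    e    e    e    e
      0    0    0    0    0    0
  c   0    1    1    1    1    1
  c   0    1    1    1    1    1
  a   0    1    1    1    1    1
  e   0    1    2    2    2    2
  c   0    1    2    2    2    2
  c   0    1    2    2    2    2
LCS length = dp[6][5] = 2

2


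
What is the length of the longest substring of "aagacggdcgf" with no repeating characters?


Input: "aagacggdcgf"
Sliding window (track last position of each char):
  Position 0 ('a'): window [0,0] length 1 -- new best
  Position 1 ('a'): repeat (last at 0), move window start to 1
  Position 1 ('a'): window [1,1] length 1
  Position 2 ('g'): window [1,2] length 2 -- new best
  Position 3 ('a'): repeat (last at 1), move window start to 2
  Position 3 ('a'): window [2,3] length 2
  Position 4 ('c'): window [2,4] length 3 -- new best
  Position 5 ('g'): repeat (last at 2), move window start to 3
  Position 5 ('g'): window [3,5] length 3
  Position 6 ('g'): repeat (last at 5), move window start to 6
  Position 6 ('g'): window [6,6] length 1
  Position 7 ('d'): window [6,7] length 2
  Position 8 ('c'): window [6,8] length 3
  Position 9 ('g'): repeat (last at 6), move window start to 7
  Position 9 ('g'): window [7,9] length 3
  Position 10 ('f'): window [7,10] length 4 -- new best
Longest substring with no repeats: "dcgf" with length 4

4


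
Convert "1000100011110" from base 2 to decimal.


Input: "1000100011110" in base 2
Positional expansion:
  Digit '1' (value 1) x 2^12 = 4096
  Digit '0' (value 0) x 2^11 = 0
  Digit '0' (value 0) x 2^10 = 0
  Digit '0' (value 0) x 2^9 = 0
  Digit '1' (value 1) x 2^8 = 256
  Digit '0' (value 0) x 2^7 = 0
  Digit '0' (value 0) x 2^6 = 0
  Digit '0' (value 0) x 2^5 = 0
  Digit '1' (value 1) x 2^4 = 16
  Digit '1' (value 1) x 2^3 = 8
  Digit '1' (value 1) x 2^2 = 4
  Digit '1' (value 1) x 2^1 = 2
  Digit '0' (value 0) x 2^0 = 0
Sum = 4382

4382


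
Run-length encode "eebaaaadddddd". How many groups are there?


Input: eebaaaadddddd
Scanning for consecutive runs:
  Group 1: 'e' x 2 (positions 0-1)
  Group 2: 'b' x 1 (positions 2-2)
  Group 3: 'a' x 4 (positions 3-6)
  Group 4: 'd' x 6 (positions 7-12)
Total groups: 4

4


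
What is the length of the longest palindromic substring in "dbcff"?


Input: "dbcff"
Checking substrings for palindromes:
  [3:5] "ff" (len 2) => palindrome
Longest palindromic substring: "ff" with length 2

2


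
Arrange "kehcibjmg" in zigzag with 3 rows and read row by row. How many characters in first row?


Zigzag "kehcibjmg" into 3 rows:
Placing characters:
  'k' => row 0
  'e' => row 1
  'h' => row 2
  'c' => row 1
  'i' => row 0
  'b' => row 1
  'j' => row 2
  'm' => row 1
  'g' => row 0
Rows:
  Row 0: "kig"
  Row 1: "ecbm"
  Row 2: "hj"
First row length: 3

3


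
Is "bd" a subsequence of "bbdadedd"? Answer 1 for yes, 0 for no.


Check if "bd" is a subsequence of "bbdadedd"
Greedy scan:
  Position 0 ('b'): matches sub[0] = 'b'
  Position 1 ('b'): no match needed
  Position 2 ('d'): matches sub[1] = 'd'
  Position 3 ('a'): no match needed
  Position 4 ('d'): no match needed
  Position 5 ('e'): no match needed
  Position 6 ('d'): no match needed
  Position 7 ('d'): no match needed
All 2 characters matched => is a subsequence

1


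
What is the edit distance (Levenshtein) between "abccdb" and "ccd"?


Computing edit distance: "abccdb" -> "ccd"
DP table:
           c    c    d
      0    1    2    3
  a   1    1    2    3
  b   2    2    2    3
  c   3    2    2    3
  c   4    3    2    3
  d   5    4    3    2
  b   6    5    4    3
Edit distance = dp[6][3] = 3

3


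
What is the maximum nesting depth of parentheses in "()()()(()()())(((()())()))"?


Input: "()()()(()()())(((()())()))"
Tracking depth:
  Position 0 '(': depth becomes 1
  Position 1 ')': depth becomes 0
  Position 2 '(': depth becomes 1
  Position 3 ')': depth becomes 0
  Position 4 '(': depth becomes 1
  Position 5 ')': depth becomes 0
  Position 6 '(': depth becomes 1
  Position 7 '(': depth becomes 2
  Position 8 ')': depth becomes 1
  Position 9 '(': depth becomes 2
  Position 10 ')': depth becomes 1
  Position 11 '(': depth becomes 2
  Position 12 ')': depth becomes 1
  Position 13 ')': depth becomes 0
  Position 14 '(': depth becomes 1
  Position 15 '(': depth becomes 2
  Position 16 '(': depth becomes 3
  Position 17 '(': depth becomes 4
  Position 18 ')': depth becomes 3
  Position 19 '(': depth becomes 4
  Position 20 ')': depth becomes 3
  Position 21 ')': depth becomes 2
  Position 22 '(': depth becomes 3
  Position 23 ')': depth becomes 2
  Position 24 ')': depth becomes 1
  Position 25 ')': depth becomes 0
Maximum depth reached: 4

4


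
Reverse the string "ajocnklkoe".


Input: ajocnklkoe
Reading characters right to left:
  Position 9: 'e'
  Position 8: 'o'
  Position 7: 'k'
  Position 6: 'l'
  Position 5: 'k'
  Position 4: 'n'
  Position 3: 'c'
  Position 2: 'o'
  Position 1: 'j'
  Position 0: 'a'
Reversed: eoklkncoja

eoklkncoja


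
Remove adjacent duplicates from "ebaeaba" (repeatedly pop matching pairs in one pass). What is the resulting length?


Input: ebaeaba
Stack-based adjacent duplicate removal:
  Read 'e': push. Stack: e
  Read 'b': push. Stack: eb
  Read 'a': push. Stack: eba
  Read 'e': push. Stack: ebae
  Read 'a': push. Stack: ebaea
  Read 'b': push. Stack: ebaeab
  Read 'a': push. Stack: ebaeaba
Final stack: "ebaeaba" (length 7)

7


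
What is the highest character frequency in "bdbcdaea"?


Input: bdbcdaea
Character counts:
  'a': 2
  'b': 2
  'c': 1
  'd': 2
  'e': 1
Maximum frequency: 2

2


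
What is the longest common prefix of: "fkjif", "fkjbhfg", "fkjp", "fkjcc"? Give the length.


Words: fkjif, fkjbhfg, fkjp, fkjcc
  Position 0: all 'f' => match
  Position 1: all 'k' => match
  Position 2: all 'j' => match
  Position 3: ('i', 'b', 'p', 'c') => mismatch, stop
LCP = "fkj" (length 3)

3


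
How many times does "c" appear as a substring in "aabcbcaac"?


Searching for "c" in "aabcbcaac"
Scanning each position:
  Position 0: "a" => no
  Position 1: "a" => no
  Position 2: "b" => no
  Position 3: "c" => MATCH
  Position 4: "b" => no
  Position 5: "c" => MATCH
  Position 6: "a" => no
  Position 7: "a" => no
  Position 8: "c" => MATCH
Total occurrences: 3

3


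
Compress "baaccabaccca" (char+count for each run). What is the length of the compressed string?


Input: baaccabaccca
Runs:
  'b' x 1 => "b1"
  'a' x 2 => "a2"
  'c' x 2 => "c2"
  'a' x 1 => "a1"
  'b' x 1 => "b1"
  'a' x 1 => "a1"
  'c' x 3 => "c3"
  'a' x 1 => "a1"
Compressed: "b1a2c2a1b1a1c3a1"
Compressed length: 16

16


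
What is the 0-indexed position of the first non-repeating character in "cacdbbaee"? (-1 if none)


Input: cacdbbaee
Character frequencies:
  'a': 2
  'b': 2
  'c': 2
  'd': 1
  'e': 2
Scanning left to right for freq == 1:
  Position 0 ('c'): freq=2, skip
  Position 1 ('a'): freq=2, skip
  Position 2 ('c'): freq=2, skip
  Position 3 ('d'): unique! => answer = 3

3


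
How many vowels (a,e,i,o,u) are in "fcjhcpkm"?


Input: fcjhcpkm
Checking each character:
  'f' at position 0: consonant
  'c' at position 1: consonant
  'j' at position 2: consonant
  'h' at position 3: consonant
  'c' at position 4: consonant
  'p' at position 5: consonant
  'k' at position 6: consonant
  'm' at position 7: consonant
Total vowels: 0

0


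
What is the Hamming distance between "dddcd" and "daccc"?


Comparing "dddcd" and "daccc" position by position:
  Position 0: 'd' vs 'd' => same
  Position 1: 'd' vs 'a' => differ
  Position 2: 'd' vs 'c' => differ
  Position 3: 'c' vs 'c' => same
  Position 4: 'd' vs 'c' => differ
Total differences (Hamming distance): 3

3


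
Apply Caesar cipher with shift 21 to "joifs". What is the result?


Caesar cipher: shift "joifs" by 21
  'j' (pos 9) + 21 = pos 4 = 'e'
  'o' (pos 14) + 21 = pos 9 = 'j'
  'i' (pos 8) + 21 = pos 3 = 'd'
  'f' (pos 5) + 21 = pos 0 = 'a'
  's' (pos 18) + 21 = pos 13 = 'n'
Result: ejdan

ejdan


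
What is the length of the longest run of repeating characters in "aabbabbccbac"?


Input: "aabbabbccbac"
Scanning for longest run:
  Position 1 ('a'): continues run of 'a', length=2
  Position 2 ('b'): new char, reset run to 1
  Position 3 ('b'): continues run of 'b', length=2
  Position 4 ('a'): new char, reset run to 1
  Position 5 ('b'): new char, reset run to 1
  Position 6 ('b'): continues run of 'b', length=2
  Position 7 ('c'): new char, reset run to 1
  Position 8 ('c'): continues run of 'c', length=2
  Position 9 ('b'): new char, reset run to 1
  Position 10 ('a'): new char, reset run to 1
  Position 11 ('c'): new char, reset run to 1
Longest run: 'a' with length 2

2


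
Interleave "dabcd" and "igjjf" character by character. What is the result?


Interleaving "dabcd" and "igjjf":
  Position 0: 'd' from first, 'i' from second => "di"
  Position 1: 'a' from first, 'g' from second => "ag"
  Position 2: 'b' from first, 'j' from second => "bj"
  Position 3: 'c' from first, 'j' from second => "cj"
  Position 4: 'd' from first, 'f' from second => "df"
Result: diagbjcjdf

diagbjcjdf


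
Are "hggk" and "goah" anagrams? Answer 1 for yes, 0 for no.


Strings: "hggk", "goah"
Sorted first:  gghk
Sorted second: agho
Differ at position 0: 'g' vs 'a' => not anagrams

0


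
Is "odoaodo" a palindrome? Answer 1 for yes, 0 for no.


Input: odoaodo
Reversed: odoaodo
  Compare pos 0 ('o') with pos 6 ('o'): match
  Compare pos 1 ('d') with pos 5 ('d'): match
  Compare pos 2 ('o') with pos 4 ('o'): match
Result: palindrome

1


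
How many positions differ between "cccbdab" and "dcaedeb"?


Comparing "cccbdab" and "dcaedeb" position by position:
  Position 0: 'c' vs 'd' => DIFFER
  Position 1: 'c' vs 'c' => same
  Position 2: 'c' vs 'a' => DIFFER
  Position 3: 'b' vs 'e' => DIFFER
  Position 4: 'd' vs 'd' => same
  Position 5: 'a' vs 'e' => DIFFER
  Position 6: 'b' vs 'b' => same
Positions that differ: 4

4


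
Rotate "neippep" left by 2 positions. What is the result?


Input: "neippep", rotate left by 2
First 2 characters: "ne"
Remaining characters: "ippep"
Concatenate remaining + first: "ippep" + "ne" = "ippepne"

ippepne


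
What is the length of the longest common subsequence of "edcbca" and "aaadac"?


LCS of "edcbca" and "aaadac"
DP table:
           a    a    a    d    a    c
      0    0    0    0    0    0    0
  e   0    0    0    0    0    0    0
  d   0    0    0    0    1    1    1
  c   0    0    0    0    1    1    2
  b   0    0    0    0    1    1    2
  c   0    0    0    0    1    1    2
  a   0    1    1    1    1    2    2
LCS length = dp[6][6] = 2

2


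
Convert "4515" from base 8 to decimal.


Input: "4515" in base 8
Positional expansion:
  Digit '4' (value 4) x 8^3 = 2048
  Digit '5' (value 5) x 8^2 = 320
  Digit '1' (value 1) x 8^1 = 8
  Digit '5' (value 5) x 8^0 = 5
Sum = 2381

2381


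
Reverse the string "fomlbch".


Input: fomlbch
Reading characters right to left:
  Position 6: 'h'
  Position 5: 'c'
  Position 4: 'b'
  Position 3: 'l'
  Position 2: 'm'
  Position 1: 'o'
  Position 0: 'f'
Reversed: hcblmof

hcblmof


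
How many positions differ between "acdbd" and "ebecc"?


Comparing "acdbd" and "ebecc" position by position:
  Position 0: 'a' vs 'e' => DIFFER
  Position 1: 'c' vs 'b' => DIFFER
  Position 2: 'd' vs 'e' => DIFFER
  Position 3: 'b' vs 'c' => DIFFER
  Position 4: 'd' vs 'c' => DIFFER
Positions that differ: 5

5
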